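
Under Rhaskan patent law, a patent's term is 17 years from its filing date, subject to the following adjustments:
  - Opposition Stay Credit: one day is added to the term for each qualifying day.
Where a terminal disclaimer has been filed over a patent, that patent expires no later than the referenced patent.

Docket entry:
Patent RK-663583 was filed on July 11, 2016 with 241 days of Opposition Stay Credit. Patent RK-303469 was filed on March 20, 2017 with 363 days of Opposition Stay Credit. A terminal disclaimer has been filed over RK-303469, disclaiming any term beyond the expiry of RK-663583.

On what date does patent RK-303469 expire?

March 9, 2034

Natural term of RK-303469:
  Base: filing + 17 years → 20 March 2034.
  Opposition Stay Credit: +363 days → 18 March 2035.
Expiry of referenced patent RK-663583:
  Base: filing + 17 years → 11 July 2033.
  Opposition Stay Credit: +241 days → 9 March 2034.
Terminal disclaimer: RK-303469 expires on the earlier of 18 March 2035 and 9 March 2034.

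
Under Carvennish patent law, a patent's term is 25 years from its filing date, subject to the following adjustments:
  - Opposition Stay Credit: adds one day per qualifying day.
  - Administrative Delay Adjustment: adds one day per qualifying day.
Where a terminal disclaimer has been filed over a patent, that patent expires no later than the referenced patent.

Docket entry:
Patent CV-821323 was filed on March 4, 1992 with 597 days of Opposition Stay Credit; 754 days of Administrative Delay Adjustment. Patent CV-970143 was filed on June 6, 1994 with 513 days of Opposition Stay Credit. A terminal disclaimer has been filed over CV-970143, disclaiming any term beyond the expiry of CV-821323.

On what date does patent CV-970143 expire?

October 31, 2020

Natural term of CV-970143:
  Base: filing + 25 years → 6 June 2019.
  Opposition Stay Credit: +513 days → 31 October 2020.
Expiry of referenced patent CV-821323:
  Base: filing + 25 years → 4 March 2017.
  Opposition Stay Credit: +597 days → 22 October 2018.
  Administrative Delay Adjustment: +754 days → 14 November 2020.
Terminal disclaimer: CV-970143 expires on the earlier of 31 October 2020 and 14 November 2020.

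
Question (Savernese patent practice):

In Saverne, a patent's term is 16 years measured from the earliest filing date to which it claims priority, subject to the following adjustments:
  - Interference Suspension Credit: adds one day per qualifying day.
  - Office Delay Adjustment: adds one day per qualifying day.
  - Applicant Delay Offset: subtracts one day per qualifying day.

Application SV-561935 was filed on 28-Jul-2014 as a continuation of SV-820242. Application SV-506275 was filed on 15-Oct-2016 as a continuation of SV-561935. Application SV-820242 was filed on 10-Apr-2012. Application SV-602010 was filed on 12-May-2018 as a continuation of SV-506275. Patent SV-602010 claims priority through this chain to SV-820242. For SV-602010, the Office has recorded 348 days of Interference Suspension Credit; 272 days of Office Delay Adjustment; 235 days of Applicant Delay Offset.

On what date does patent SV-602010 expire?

2029-04-30

Earliest priority filing: 10 April 2012.
Base term: 10 April 2012 + 16 years → 10 April 2028.
Interference Suspension Credit: +348 days → 24 March 2029.
Office Delay Adjustment: +272 days → 21 December 2029.
Applicant Delay Offset: −235 days → 30 April 2029.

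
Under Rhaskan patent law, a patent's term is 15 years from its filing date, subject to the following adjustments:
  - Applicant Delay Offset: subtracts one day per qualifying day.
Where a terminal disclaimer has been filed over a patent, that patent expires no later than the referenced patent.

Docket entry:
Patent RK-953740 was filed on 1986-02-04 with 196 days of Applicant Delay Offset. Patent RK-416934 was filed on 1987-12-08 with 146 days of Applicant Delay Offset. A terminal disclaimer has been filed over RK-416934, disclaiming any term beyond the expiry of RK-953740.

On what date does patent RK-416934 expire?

Natural term of RK-416934:
  Base: filing + 15 years → 8 December 2002.
  Applicant Delay Offset: −146 days → 15 July 2002.
Expiry of referenced patent RK-953740:
  Base: filing + 15 years → 4 February 2001.
  Applicant Delay Offset: −196 days → 23 July 2000.
Terminal disclaimer: RK-416934 expires on the earlier of 15 July 2002 and 23 July 2000.

July 23, 2000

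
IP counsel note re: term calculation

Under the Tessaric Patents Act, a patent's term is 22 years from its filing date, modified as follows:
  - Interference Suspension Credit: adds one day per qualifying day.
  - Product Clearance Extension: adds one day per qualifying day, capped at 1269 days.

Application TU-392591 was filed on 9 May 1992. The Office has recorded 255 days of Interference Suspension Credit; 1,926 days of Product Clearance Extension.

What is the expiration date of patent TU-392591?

Base term: filing date + 22 years → 9 May 2014.
Interference Suspension Credit: +255 days → 19 January 2015.
Product Clearance Extension: 1926 days claimed exceeds the 1269-day cap, so +1269 days → 11 July 2018.

2018-07-11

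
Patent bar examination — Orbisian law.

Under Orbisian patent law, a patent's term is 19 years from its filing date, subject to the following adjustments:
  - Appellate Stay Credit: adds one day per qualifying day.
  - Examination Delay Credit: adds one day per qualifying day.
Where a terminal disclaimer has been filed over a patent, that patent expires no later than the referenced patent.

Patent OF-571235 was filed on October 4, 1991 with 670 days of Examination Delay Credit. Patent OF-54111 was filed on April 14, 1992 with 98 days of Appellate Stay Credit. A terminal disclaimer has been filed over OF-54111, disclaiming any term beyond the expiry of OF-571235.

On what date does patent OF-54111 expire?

2011-07-21

Natural term of OF-54111:
  Base: filing + 19 years → 14 April 2011.
  Appellate Stay Credit: +98 days → 21 July 2011.
Expiry of referenced patent OF-571235:
  Base: filing + 19 years → 4 October 2010.
  Examination Delay Credit: +670 days → 4 August 2012.
Terminal disclaimer: OF-54111 expires on the earlier of 21 July 2011 and 4 August 2012.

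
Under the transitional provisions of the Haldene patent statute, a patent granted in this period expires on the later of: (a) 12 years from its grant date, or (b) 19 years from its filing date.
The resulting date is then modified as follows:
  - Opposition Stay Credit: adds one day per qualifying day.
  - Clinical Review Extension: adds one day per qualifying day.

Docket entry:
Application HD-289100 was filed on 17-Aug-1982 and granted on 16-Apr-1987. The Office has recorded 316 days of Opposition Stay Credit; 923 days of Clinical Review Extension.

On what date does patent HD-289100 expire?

2005-01-07

(a) grant + 12 years → 16 April 1999.
(b) filing + 19 years → 17 August 2001.
Later of the two: 17 August 2001.
Opposition Stay Credit: +316 days → 29 June 2002.
Clinical Review Extension: +923 days → 7 January 2005.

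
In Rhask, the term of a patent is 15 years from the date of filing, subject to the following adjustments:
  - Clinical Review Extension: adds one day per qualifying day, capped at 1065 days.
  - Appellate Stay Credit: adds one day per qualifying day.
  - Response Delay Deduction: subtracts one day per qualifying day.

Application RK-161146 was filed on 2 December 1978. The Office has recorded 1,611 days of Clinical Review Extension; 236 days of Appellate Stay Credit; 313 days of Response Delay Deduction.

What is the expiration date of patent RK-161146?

August 16, 1996

Base term: filing date + 15 years → 2 December 1993.
Clinical Review Extension: 1611 days claimed exceeds the 1065-day cap, so +1065 days → 1 November 1996.
Appellate Stay Credit: +236 days → 25 June 1997.
Response Delay Deduction: −313 days → 16 August 1996.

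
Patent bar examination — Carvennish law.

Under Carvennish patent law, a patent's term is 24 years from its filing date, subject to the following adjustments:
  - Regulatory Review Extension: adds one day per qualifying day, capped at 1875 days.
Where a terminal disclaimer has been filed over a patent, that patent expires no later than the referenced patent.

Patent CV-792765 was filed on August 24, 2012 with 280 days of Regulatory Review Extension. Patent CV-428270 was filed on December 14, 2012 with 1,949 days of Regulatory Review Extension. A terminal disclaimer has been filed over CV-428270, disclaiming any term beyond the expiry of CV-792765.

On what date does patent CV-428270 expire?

May 31, 2037

Natural term of CV-428270:
  Base: filing + 24 years → 14 December 2036.
  Regulatory Review Extension: 1949 days claimed exceeds the 1875-day cap, so +1875 days → 1 February 2042.
Expiry of referenced patent CV-792765:
  Base: filing + 24 years → 24 August 2036.
  Regulatory Review Extension: 280 days (within the 1875-day cap) → +280 days → 31 May 2037.
Terminal disclaimer: CV-428270 expires on the earlier of 1 February 2042 and 31 May 2037.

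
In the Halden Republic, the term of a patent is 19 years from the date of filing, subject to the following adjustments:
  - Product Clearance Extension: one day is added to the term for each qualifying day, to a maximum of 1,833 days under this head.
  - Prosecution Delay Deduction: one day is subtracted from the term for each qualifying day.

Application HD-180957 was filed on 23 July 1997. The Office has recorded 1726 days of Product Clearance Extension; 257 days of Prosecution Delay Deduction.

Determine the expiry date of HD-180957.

July 31, 2020

Base term: filing date + 19 years → 23 July 2016.
Product Clearance Extension: 1726 days (within the 1833-day cap) → +1726 days → 14 April 2021.
Prosecution Delay Deduction: −257 days → 31 July 2020.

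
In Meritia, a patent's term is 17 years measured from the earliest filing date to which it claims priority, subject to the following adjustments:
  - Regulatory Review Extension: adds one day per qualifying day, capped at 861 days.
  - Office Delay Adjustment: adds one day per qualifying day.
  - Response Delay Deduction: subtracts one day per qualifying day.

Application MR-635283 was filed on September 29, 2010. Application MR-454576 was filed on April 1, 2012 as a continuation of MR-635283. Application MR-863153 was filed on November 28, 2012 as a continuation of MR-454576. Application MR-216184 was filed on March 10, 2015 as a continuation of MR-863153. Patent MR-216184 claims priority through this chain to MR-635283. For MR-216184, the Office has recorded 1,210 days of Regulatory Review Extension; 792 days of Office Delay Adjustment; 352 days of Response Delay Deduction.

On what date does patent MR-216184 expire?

2031-04-22

Earliest priority filing: 29 September 2010.
Base term: 29 September 2010 + 17 years → 29 September 2027.
Regulatory Review Extension: 1210 days claimed exceeds the 861-day cap, so +861 days → 6 February 2030.
Office Delay Adjustment: +792 days → 8 April 2032.
Response Delay Deduction: −352 days → 22 April 2031.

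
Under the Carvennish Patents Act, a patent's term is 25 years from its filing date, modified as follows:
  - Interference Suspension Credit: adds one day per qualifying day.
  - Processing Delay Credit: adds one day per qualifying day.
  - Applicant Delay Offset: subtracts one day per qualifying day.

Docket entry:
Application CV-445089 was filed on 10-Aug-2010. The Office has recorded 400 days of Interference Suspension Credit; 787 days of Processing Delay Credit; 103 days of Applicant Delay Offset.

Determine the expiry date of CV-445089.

Base term: filing date + 25 years → 10 August 2035.
Interference Suspension Credit: +400 days → 13 September 2036.
Processing Delay Credit: +787 days → 9 November 2038.
Applicant Delay Offset: −103 days → 29 July 2038.

2038-07-29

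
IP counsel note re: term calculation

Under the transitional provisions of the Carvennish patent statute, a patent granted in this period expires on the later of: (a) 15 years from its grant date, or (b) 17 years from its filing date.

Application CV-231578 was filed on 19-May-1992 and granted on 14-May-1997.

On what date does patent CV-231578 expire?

(a) grant + 15 years → 14 May 2012.
(b) filing + 17 years → 19 May 2009.
Later of the two: 14 May 2012.

May 14, 2012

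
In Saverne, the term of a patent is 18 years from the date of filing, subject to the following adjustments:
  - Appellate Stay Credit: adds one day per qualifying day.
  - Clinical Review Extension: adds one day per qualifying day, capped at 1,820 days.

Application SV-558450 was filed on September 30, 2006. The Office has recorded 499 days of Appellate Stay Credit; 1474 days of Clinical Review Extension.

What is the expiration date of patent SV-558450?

2030-02-24

Base term: filing date + 18 years → 30 September 2024.
Appellate Stay Credit: +499 days → 11 February 2026.
Clinical Review Extension: 1474 days (within the 1820-day cap) → +1474 days → 24 February 2030.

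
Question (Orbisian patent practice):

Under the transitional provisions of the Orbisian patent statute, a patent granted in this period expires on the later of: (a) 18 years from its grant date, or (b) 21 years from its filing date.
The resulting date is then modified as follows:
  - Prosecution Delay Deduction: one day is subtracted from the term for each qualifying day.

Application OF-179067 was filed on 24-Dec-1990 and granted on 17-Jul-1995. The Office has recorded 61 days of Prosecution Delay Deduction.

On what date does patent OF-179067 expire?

(a) grant + 18 years → 17 July 2013.
(b) filing + 21 years → 24 December 2011.
Later of the two: 17 July 2013.
Prosecution Delay Deduction: −61 days → 17 May 2013.

2013-05-17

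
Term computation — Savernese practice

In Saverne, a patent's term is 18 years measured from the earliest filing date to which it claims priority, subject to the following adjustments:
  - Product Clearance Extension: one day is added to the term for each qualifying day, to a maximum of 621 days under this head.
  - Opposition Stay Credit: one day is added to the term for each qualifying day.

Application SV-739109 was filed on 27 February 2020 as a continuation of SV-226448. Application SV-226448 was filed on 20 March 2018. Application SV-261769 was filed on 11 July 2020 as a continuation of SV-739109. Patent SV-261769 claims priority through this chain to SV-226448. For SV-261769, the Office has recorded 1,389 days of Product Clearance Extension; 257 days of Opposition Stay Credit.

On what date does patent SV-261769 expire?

August 15, 2038

Earliest priority filing: 20 March 2018.
Base term: 20 March 2018 + 18 years → 20 March 2036.
Product Clearance Extension: 1389 days claimed exceeds the 621-day cap, so +621 days → 1 December 2037.
Opposition Stay Credit: +257 days → 15 August 2038.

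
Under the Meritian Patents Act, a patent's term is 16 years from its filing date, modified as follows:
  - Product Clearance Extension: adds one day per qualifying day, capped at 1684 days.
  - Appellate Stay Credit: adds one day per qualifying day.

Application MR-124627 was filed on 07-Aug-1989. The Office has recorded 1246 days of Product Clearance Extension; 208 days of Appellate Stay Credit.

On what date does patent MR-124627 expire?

2009-07-31

Base term: filing date + 16 years → 7 August 2005.
Product Clearance Extension: 1246 days (within the 1684-day cap) → +1246 days → 4 January 2009.
Appellate Stay Credit: +208 days → 31 July 2009.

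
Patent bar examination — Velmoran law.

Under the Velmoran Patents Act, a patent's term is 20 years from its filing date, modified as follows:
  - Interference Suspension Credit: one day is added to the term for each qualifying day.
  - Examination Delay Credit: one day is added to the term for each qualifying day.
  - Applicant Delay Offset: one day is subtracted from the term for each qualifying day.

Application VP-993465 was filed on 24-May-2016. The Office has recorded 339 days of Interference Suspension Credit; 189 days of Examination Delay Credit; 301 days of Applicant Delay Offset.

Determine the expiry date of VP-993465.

January 6, 2037

Base term: filing date + 20 years → 24 May 2036.
Interference Suspension Credit: +339 days → 28 April 2037.
Examination Delay Credit: +189 days → 3 November 2037.
Applicant Delay Offset: −301 days → 6 January 2037.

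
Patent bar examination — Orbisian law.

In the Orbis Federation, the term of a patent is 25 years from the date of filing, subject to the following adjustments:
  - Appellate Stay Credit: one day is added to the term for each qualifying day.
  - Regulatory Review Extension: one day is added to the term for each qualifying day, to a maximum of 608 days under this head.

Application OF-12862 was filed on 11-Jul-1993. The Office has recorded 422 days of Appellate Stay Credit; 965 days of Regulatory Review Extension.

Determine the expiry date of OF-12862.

Base term: filing date + 25 years → 11 July 2018.
Appellate Stay Credit: +422 days → 6 September 2019.
Regulatory Review Extension: 965 days claimed exceeds the 608-day cap, so +608 days → 6 May 2021.

2021-05-06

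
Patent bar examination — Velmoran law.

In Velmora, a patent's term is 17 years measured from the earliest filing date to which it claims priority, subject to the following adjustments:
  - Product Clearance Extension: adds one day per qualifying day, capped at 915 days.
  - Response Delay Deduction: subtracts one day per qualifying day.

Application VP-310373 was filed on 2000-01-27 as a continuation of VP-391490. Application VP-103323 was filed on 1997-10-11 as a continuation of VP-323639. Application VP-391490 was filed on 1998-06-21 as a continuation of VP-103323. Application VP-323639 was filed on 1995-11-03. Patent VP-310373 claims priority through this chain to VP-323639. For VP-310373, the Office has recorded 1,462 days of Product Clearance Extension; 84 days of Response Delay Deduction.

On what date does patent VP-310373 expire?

February 12, 2015

Earliest priority filing: 3 November 1995.
Base term: 3 November 1995 + 17 years → 3 November 2012.
Product Clearance Extension: 1462 days claimed exceeds the 915-day cap, so +915 days → 7 May 2015.
Response Delay Deduction: −84 days → 12 February 2015.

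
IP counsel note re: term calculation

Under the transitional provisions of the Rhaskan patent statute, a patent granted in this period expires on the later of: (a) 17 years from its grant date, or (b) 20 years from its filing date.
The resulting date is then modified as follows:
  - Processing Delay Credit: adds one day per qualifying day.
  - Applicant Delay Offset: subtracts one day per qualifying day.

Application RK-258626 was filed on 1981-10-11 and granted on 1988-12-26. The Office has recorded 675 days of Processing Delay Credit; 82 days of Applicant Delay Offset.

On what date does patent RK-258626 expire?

August 11, 2007

(a) grant + 17 years → 26 December 2005.
(b) filing + 20 years → 11 October 2001.
Later of the two: 26 December 2005.
Processing Delay Credit: +675 days → 1 November 2007.
Applicant Delay Offset: −82 days → 11 August 2007.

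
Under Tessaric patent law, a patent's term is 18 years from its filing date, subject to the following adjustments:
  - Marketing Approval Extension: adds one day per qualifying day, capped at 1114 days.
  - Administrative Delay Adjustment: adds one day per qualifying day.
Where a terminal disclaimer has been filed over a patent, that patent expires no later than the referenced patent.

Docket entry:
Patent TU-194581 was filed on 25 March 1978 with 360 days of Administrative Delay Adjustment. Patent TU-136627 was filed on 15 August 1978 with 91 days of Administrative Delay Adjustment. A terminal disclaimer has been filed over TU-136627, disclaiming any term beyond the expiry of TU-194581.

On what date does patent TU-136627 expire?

Natural term of TU-136627:
  Base: filing + 18 years → 15 August 1996.
  Administrative Delay Adjustment: +91 days → 14 November 1996.
Expiry of referenced patent TU-194581:
  Base: filing + 18 years → 25 March 1996.
  Administrative Delay Adjustment: +360 days → 20 March 1997.
Terminal disclaimer: TU-136627 expires on the earlier of 14 November 1996 and 20 March 1997.

November 14, 1996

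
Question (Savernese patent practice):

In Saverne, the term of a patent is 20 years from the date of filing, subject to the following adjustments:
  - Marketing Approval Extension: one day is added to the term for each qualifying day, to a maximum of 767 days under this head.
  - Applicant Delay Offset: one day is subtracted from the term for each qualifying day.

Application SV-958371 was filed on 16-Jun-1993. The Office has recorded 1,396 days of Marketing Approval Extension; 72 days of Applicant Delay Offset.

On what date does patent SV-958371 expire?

2015-05-12

Base term: filing date + 20 years → 16 June 2013.
Marketing Approval Extension: 1396 days claimed exceeds the 767-day cap, so +767 days → 23 July 2015.
Applicant Delay Offset: −72 days → 12 May 2015.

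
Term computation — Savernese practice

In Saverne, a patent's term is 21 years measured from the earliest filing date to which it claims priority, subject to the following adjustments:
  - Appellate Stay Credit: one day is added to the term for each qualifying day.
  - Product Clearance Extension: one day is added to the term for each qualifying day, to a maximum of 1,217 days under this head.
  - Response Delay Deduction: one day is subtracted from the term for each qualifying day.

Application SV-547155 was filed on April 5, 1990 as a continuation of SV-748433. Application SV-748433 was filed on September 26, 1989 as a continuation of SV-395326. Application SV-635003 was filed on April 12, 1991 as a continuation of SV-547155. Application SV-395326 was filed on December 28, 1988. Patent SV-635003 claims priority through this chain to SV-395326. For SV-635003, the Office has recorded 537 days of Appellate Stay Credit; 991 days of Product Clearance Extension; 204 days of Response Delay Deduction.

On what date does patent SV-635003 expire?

August 13, 2013

Earliest priority filing: 28 December 1988.
Base term: 28 December 1988 + 21 years → 28 December 2009.
Appellate Stay Credit: +537 days → 18 June 2011.
Product Clearance Extension: 991 days (within the 1217-day cap) → +991 days → 5 March 2014.
Response Delay Deduction: −204 days → 13 August 2013.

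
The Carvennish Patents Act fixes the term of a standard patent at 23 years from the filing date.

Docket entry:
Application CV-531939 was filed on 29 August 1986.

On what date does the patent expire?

Filing date + 23 years → 29 August 2009.

August 29, 2009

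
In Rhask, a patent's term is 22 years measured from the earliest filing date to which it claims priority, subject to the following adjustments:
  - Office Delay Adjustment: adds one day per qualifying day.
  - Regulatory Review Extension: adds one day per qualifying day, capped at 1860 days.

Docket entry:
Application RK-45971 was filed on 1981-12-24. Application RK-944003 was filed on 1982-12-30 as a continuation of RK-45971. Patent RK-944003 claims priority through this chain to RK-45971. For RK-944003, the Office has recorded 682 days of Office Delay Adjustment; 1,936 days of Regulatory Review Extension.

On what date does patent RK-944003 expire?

December 9, 2010

Earliest priority filing: 24 December 1981.
Base term: 24 December 1981 + 22 years → 24 December 2003.
Office Delay Adjustment: +682 days → 5 November 2005.
Regulatory Review Extension: 1936 days claimed exceeds the 1860-day cap, so +1860 days → 9 December 2010.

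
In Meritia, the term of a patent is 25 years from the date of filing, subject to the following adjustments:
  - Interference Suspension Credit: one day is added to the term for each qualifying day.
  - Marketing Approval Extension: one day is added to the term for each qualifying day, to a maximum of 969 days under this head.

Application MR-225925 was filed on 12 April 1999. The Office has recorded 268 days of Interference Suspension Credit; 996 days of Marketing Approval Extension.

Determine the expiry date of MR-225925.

September 1, 2027

Base term: filing date + 25 years → 12 April 2024.
Interference Suspension Credit: +268 days → 5 January 2025.
Marketing Approval Extension: 996 days claimed exceeds the 969-day cap, so +969 days → 1 September 2027.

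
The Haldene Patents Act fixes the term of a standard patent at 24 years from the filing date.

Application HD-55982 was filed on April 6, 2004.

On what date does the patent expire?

April 6, 2028

Filing date + 24 years → 6 April 2028.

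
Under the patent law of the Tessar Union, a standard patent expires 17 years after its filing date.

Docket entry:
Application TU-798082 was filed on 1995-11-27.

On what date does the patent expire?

2012-11-27

Filing date + 17 years → 27 November 2012.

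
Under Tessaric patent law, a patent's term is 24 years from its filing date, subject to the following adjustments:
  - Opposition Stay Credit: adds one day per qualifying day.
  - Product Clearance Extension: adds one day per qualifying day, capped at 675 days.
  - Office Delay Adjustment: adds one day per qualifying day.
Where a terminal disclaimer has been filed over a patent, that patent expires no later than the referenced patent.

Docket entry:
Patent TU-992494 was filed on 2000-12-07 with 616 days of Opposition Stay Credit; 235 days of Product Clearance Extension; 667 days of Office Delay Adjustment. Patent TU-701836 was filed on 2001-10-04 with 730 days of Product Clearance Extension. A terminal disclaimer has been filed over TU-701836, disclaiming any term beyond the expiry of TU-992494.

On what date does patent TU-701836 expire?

August 10, 2027

Natural term of TU-701836:
  Base: filing + 24 years → 4 October 2025.
  Product Clearance Extension: 730 days claimed exceeds the 675-day cap, so +675 days → 10 August 2027.
Expiry of referenced patent TU-992494:
  Base: filing + 24 years → 7 December 2024.
  Opposition Stay Credit: +616 days → 15 August 2026.
  Product Clearance Extension: 235 days (within the 675-day cap) → +235 days → 7 April 2027.
  Office Delay Adjustment: +667 days → 2 February 2029.
Terminal disclaimer: TU-701836 expires on the earlier of 10 August 2027 and 2 February 2029.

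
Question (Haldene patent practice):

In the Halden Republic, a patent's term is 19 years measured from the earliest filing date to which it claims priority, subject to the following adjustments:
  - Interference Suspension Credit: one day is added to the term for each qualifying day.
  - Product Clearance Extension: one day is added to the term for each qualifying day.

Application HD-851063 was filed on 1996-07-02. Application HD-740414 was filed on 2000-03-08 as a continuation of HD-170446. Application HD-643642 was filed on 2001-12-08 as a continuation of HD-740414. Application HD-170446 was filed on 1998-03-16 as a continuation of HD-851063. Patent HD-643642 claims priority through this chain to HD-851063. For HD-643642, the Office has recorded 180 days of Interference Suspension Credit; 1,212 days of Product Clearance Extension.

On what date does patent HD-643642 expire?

Earliest priority filing: 2 July 1996.
Base term: 2 July 1996 + 19 years → 2 July 2015.
Interference Suspension Credit: +180 days → 29 December 2015.
Product Clearance Extension: +1212 days → 24 April 2019.

2019-04-24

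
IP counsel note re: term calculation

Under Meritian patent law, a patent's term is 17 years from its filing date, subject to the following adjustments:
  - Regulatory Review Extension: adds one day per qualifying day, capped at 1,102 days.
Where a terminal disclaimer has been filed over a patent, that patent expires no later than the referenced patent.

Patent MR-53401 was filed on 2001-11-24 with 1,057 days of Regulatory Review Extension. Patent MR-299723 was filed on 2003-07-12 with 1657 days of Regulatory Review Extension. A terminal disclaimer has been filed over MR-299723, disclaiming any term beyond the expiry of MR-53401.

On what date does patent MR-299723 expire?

October 16, 2021

Natural term of MR-299723:
  Base: filing + 17 years → 12 July 2020.
  Regulatory Review Extension: 1657 days claimed exceeds the 1102-day cap, so +1102 days → 19 July 2023.
Expiry of referenced patent MR-53401:
  Base: filing + 17 years → 24 November 2018.
  Regulatory Review Extension: 1057 days (within the 1102-day cap) → +1057 days → 16 October 2021.
Terminal disclaimer: MR-299723 expires on the earlier of 19 July 2023 and 16 October 2021.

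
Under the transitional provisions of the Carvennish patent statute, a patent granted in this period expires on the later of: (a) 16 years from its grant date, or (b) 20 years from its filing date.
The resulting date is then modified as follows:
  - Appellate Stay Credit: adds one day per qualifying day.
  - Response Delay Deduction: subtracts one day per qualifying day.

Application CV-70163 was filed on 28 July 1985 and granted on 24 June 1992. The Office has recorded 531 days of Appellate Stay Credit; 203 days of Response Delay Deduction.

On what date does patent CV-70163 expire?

(a) grant + 16 years → 24 June 2008.
(b) filing + 20 years → 28 July 2005.
Later of the two: 24 June 2008.
Appellate Stay Credit: +531 days → 7 December 2009.
Response Delay Deduction: −203 days → 18 May 2009.

2009-05-18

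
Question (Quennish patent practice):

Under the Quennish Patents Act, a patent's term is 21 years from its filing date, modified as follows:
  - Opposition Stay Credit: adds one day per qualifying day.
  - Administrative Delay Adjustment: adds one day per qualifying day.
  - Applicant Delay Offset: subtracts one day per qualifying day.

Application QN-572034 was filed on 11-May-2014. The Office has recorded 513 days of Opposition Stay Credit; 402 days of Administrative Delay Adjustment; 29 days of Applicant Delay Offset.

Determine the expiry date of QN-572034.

Base term: filing date + 21 years → 11 May 2035.
Opposition Stay Credit: +513 days → 5 October 2036.
Administrative Delay Adjustment: +402 days → 11 November 2037.
Applicant Delay Offset: −29 days → 13 October 2037.

October 13, 2037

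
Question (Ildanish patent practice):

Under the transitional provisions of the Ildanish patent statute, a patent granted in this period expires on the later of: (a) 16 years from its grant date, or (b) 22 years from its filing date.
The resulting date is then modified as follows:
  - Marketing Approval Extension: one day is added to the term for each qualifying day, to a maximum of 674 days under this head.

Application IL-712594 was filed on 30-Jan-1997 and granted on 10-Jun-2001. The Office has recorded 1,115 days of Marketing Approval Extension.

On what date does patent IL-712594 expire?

2020-12-04

(a) grant + 16 years → 10 June 2017.
(b) filing + 22 years → 30 January 2019.
Later of the two: 30 January 2019.
Marketing Approval Extension: 1115 days claimed exceeds the 674-day cap, so +674 days → 4 December 2020.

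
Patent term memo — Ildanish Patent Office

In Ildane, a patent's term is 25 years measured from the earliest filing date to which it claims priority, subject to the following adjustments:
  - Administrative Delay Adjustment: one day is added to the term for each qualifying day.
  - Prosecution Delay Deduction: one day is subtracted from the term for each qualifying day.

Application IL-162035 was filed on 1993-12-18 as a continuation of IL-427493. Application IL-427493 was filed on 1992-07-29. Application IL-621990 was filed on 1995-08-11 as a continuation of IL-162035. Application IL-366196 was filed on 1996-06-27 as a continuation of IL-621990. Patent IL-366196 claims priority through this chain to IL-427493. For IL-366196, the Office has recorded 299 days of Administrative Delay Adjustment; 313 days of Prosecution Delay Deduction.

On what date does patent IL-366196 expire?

Earliest priority filing: 29 July 1992.
Base term: 29 July 1992 + 25 years → 29 July 2017.
Administrative Delay Adjustment: +299 days → 24 May 2018.
Prosecution Delay Deduction: −313 days → 15 July 2017.

July 15, 2017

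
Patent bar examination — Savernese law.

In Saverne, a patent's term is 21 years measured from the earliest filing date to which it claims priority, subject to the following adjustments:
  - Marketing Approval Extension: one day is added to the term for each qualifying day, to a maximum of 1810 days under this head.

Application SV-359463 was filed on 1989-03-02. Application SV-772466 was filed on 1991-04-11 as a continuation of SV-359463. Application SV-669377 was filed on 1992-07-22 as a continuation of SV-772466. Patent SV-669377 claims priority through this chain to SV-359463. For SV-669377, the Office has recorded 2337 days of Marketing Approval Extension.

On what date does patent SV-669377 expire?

Earliest priority filing: 2 March 1989.
Base term: 2 March 1989 + 21 years → 2 March 2010.
Marketing Approval Extension: 2337 days claimed exceeds the 1810-day cap, so +1810 days → 14 February 2015.

February 14, 2015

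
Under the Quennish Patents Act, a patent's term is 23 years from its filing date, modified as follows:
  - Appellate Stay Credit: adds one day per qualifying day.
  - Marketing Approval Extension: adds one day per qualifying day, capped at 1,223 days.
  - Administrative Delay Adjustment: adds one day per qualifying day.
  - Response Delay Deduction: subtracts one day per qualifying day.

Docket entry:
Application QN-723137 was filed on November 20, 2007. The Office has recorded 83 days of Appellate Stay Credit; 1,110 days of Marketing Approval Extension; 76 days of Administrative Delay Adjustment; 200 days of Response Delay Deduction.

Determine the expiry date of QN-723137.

October 24, 2033

Base term: filing date + 23 years → 20 November 2030.
Appellate Stay Credit: +83 days → 11 February 2031.
Marketing Approval Extension: 1110 days (within the 1223-day cap) → +1110 days → 25 February 2034.
Administrative Delay Adjustment: +76 days → 12 May 2034.
Response Delay Deduction: −200 days → 24 October 2033.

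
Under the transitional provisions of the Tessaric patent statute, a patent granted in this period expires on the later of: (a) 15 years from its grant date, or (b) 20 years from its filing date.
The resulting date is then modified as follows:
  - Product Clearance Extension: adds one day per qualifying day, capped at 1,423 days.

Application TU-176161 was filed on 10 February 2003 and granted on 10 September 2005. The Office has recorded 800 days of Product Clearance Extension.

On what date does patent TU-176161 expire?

(a) grant + 15 years → 10 September 2020.
(b) filing + 20 years → 10 February 2023.
Later of the two: 10 February 2023.
Product Clearance Extension: 800 days (within the 1423-day cap) → +800 days → 20 April 2025.

April 20, 2025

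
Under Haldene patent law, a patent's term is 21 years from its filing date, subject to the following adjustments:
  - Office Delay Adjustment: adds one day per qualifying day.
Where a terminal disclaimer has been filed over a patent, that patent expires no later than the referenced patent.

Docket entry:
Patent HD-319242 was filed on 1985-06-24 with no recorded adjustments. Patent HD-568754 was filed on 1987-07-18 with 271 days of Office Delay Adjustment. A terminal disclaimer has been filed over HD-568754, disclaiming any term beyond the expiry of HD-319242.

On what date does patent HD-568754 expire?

Natural term of HD-568754:
  Base: filing + 21 years → 18 July 2008.
  Office Delay Adjustment: +271 days → 15 April 2009.
Expiry of referenced patent HD-319242:
  Base: filing + 21 years → 24 June 2006.
Terminal disclaimer: HD-568754 expires on the earlier of 15 April 2009 and 24 June 2006.

2006-06-24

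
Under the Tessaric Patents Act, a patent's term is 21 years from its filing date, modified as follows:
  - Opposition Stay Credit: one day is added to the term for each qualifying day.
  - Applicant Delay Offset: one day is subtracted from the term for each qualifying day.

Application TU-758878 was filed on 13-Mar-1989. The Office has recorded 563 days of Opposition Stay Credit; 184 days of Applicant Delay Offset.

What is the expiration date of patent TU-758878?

Base term: filing date + 21 years → 13 March 2010.
Opposition Stay Credit: +563 days → 27 September 2011.
Applicant Delay Offset: −184 days → 27 March 2011.

2011-03-27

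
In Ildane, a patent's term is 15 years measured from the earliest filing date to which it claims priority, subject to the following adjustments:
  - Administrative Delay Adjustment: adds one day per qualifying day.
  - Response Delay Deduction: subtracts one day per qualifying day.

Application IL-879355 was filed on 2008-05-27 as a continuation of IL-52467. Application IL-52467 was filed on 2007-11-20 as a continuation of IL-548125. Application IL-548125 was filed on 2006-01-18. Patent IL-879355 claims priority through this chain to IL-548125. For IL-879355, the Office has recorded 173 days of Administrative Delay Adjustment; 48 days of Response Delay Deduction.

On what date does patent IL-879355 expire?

2021-05-23

Earliest priority filing: 18 January 2006.
Base term: 18 January 2006 + 15 years → 18 January 2021.
Administrative Delay Adjustment: +173 days → 10 July 2021.
Response Delay Deduction: −48 days → 23 May 2021.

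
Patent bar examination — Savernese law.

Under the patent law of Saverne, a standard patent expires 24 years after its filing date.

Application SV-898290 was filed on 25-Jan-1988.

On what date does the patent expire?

January 25, 2012

Filing date + 24 years → 25 January 2012.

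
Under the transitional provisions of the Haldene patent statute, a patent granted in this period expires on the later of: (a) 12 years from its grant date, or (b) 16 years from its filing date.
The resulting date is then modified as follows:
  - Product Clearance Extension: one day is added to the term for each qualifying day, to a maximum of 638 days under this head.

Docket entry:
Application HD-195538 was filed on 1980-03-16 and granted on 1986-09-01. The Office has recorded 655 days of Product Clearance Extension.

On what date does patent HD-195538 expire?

(a) grant + 12 years → 1 September 1998.
(b) filing + 16 years → 16 March 1996.
Later of the two: 1 September 1998.
Product Clearance Extension: 655 days claimed exceeds the 638-day cap, so +638 days → 31 May 2000.

May 31, 2000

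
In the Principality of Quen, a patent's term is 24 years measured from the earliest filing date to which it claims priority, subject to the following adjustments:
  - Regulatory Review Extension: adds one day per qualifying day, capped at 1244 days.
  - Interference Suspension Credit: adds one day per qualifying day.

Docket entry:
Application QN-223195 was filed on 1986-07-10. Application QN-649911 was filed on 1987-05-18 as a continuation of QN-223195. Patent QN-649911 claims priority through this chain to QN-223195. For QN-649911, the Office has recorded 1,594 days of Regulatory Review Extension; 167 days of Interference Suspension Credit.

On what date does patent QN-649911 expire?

2014-05-21

Earliest priority filing: 10 July 1986.
Base term: 10 July 1986 + 24 years → 10 July 2010.
Regulatory Review Extension: 1594 days claimed exceeds the 1244-day cap, so +1244 days → 5 December 2013.
Interference Suspension Credit: +167 days → 21 May 2014.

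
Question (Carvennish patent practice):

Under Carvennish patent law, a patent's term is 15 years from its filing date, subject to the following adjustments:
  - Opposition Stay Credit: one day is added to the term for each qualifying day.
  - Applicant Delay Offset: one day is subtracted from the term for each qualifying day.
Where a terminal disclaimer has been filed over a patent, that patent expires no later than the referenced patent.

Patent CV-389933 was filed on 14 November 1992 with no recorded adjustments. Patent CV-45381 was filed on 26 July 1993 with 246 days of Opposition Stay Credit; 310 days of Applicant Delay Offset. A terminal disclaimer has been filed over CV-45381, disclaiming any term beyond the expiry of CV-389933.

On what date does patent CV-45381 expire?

2007-11-14

Natural term of CV-45381:
  Base: filing + 15 years → 26 July 2008.
  Opposition Stay Credit: +246 days → 29 March 2009.
  Applicant Delay Offset: −310 days → 23 May 2008.
Expiry of referenced patent CV-389933:
  Base: filing + 15 years → 14 November 2007.
Terminal disclaimer: CV-45381 expires on the earlier of 23 May 2008 and 14 November 2007.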